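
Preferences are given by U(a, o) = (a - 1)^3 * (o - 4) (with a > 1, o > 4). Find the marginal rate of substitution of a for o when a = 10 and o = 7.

MRS = 1

MU_a = 3·(a−1)^2·(o−4), MU_o = (a−1)^3.
MRS = (3/1)·(o−4)/(a−1).
At (10, 7): MRS = 1.
That is, one extra unit of a is worth 1 units of o at the margin.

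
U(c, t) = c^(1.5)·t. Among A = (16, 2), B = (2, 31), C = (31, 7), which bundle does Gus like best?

Bundle C

Evaluate utility at each bundle:
U(A) = 128.000.
U(B) = 87.681.
U(C) = 1208.205.
Highest utility is C, so C ≻ A ≻ B.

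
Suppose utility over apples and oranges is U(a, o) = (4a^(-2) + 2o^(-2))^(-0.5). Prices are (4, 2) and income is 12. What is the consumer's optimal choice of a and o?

a* = 2, o* = 2

For CES with ρ = -2, MRS = (4/2)·(o/a)^3.
Tangency: set MRS = p_a/p_o = 4/2 = 2.
So (o/a)^3 = 1; taking the cube root, o/a = 1, i.e. o = a.
Substitute into the budget 4·a + 2·o = 12: 6·a = 12, so a* = 2 and o* = 2.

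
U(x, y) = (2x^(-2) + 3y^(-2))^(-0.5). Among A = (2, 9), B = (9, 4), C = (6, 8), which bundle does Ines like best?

Evaluate utility at each bundle:
U(A) = 1.365.
U(B) = 2.171.
U(C) = 3.125.
Highest utility is C, so C ≻ B ≻ A.

Bundle C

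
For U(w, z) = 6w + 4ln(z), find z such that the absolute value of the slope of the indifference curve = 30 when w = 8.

z = 20

MU_w = 6, MU_z = 4/z.
MRS = 6 ÷ (4/z).
MRS depends only on z: 1.5·z = 30 ⇒ z = 30/1.5 = 20.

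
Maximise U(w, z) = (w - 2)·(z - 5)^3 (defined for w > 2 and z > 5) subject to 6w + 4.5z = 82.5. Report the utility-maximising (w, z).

MU_w = (z−5)^3, MU_z = 3·(w−2)·(z−5)^2.
MRS = (1/3)·(z−5)/(w−2).
Tangency: set MRS = p_w/p_z = 6/4.5 = 4/3.
So (1/3)·(z − 5)/(w − 2) = 4/3, i.e. (z − 5) = 4·(w − 2).
Rewrite the budget in excess-of-subsistence terms: 6·(w − 2) + 4.5·(z − 5) = 82.5 − 6·2 − 4.5·5 = 48.
Substituting, 24·(w − 2) = 48, so w − 2 = 2 and w* = 4.
Then z − 5 = 4·2 = 8, so z* = 13.

w* = 4, z* = 13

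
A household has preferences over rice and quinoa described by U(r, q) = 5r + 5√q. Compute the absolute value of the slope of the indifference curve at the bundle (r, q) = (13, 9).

MRS = 6

MU_r = 5, MU_q = 5/(2√q).
MRS = 5 ÷ (5/(2√q)).
At (13, 9): MRS = 6.
The indifference curve has slope −6 at this bundle.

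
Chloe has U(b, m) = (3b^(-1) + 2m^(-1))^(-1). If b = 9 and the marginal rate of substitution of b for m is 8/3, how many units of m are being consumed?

m = 12

For CES with ρ = -1, MRS = (3/2)·(m/b)^2.
Setting (3/2)·(m/9)^2 = 8/3 gives (m/9)^2 = 16/9, so m/9 = 4/3 and m = 12.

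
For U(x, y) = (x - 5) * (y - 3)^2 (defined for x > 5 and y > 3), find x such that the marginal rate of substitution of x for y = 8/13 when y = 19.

MU_x = (y−3)^2, MU_y = 2·(x−5)·(y−3).
MRS = (1/2)·(y−3)/(x−5).
Substitute y = 19: MRS = 8/(x − 5). Setting this equal to 8/13 gives x − 5 = 8/(8/13) = 13, so x = 18.

x = 18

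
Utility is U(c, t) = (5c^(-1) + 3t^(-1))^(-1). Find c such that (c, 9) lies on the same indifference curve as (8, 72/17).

U depends on (c, t) only through S = 5c^(-1) + 3t^(-1), so equal utility means equal S. At (8, 72/17): S = 4/3.
With t = 9: 3·9^(-1) = 1/3, so 5c^(-1) = 4/3 − 1/3 = 1, i.e. c^(-1) = 0.2.
Hence c = 1/0.2 = 5.
Check: U(5, 9) = 0.75.

c = 5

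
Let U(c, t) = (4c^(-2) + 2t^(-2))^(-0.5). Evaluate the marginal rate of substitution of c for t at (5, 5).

For CES with ρ = -2, MRS = (4/2)·(t/c)^3.
At (5, 5): MRS = 2.
That is, one extra unit of c is worth 2 units of t at the margin.

MRS = 2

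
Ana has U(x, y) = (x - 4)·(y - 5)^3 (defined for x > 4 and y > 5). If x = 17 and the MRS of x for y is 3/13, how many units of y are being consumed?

MU_x = (y−5)^3, MU_y = 3·(x−4)·(y−5)^2.
MRS = (1/3)·(y−5)/(x−4).
Substitute x = 17: MRS = (y − 5)/39. Setting this equal to 3/13 gives y − 5 = (3/13)·39 = 9, so y = 14.

y = 14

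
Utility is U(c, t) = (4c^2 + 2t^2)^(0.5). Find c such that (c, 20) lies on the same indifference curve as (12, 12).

c = 4

U depends on (c, t) only through S = 4c^2 + 2t^2, so equal utility means equal S. At (12, 12): S = 864.
With t = 20: 2·20^2 = 800, so 4c^2 = 864 − 800 = 64, i.e. c^2 = 16.
Hence c = √16 = 4.
Check: U(4, 20) = 29.3939.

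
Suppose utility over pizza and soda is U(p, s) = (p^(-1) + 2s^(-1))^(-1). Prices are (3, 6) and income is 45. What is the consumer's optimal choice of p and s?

p* = 5, s* = 5

For CES with ρ = -1, MRS = (1/2)·(s/p)^2.
Tangency: set MRS = p_p/p_s = 3/6 = 0.5.
So (s/p)^2 = 1; taking the square root, s/p = 1, i.e. s = p.
Substitute into the budget 3·p + 6·s = 45: 9·p = 45, so p* = 5 and s* = 5.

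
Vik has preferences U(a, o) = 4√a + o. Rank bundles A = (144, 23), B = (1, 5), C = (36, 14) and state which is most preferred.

Evaluate utility at each bundle:
U(A) = 71.000.
U(B) = 9.000.
U(C) = 38.000.
Highest utility is A, so A ≻ C ≻ B.

Bundle A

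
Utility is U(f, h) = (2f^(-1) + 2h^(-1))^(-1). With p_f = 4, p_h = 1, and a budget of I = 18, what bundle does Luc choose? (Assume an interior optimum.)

For CES with ρ = -1, MRS = (h/f)^2.
Tangency: set MRS = p_f/p_h = 4/1 = 4.
So (h/f)^2 = 4; taking the square root, h/f = 2, i.e. h = 2·f.
Substitute into the budget 4·f + 1·h = 18: 6·f = 18, so f* = 3 and h* = 2·3 = 6.

f* = 3, h* = 6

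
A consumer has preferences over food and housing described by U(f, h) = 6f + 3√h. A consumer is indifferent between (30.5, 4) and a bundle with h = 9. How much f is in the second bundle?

f = 30

U(30.5, 4) = 189.
Set U(f, 9) = 189 and solve.
With h = 9: √9 = 3, so 6f = 189 − 3·3 = 180 and f = 30.
Check: U(30, 9) = 189.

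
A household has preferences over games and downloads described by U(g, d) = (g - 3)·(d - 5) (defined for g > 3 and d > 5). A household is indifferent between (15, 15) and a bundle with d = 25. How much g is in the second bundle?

U(15, 15) = 120.
Set U(g, 25) = 120 and solve.
With d = 25: (25 − 5) = 20, so (g − 3) = 120/20 = 6.
So g = 3 + 6 = 9.
Check: U(9, 25) = 120.

g = 9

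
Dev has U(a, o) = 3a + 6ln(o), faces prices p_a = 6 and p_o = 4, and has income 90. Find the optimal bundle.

a* = 13, o* = 3

MU_a = 3, MU_o = 6/o.
MRS = 3 ÷ (6/o).
Tangency: set MRS = p_a/p_o = 6/4 = 1.5.
MRS depends only on o: 0.5·o = 1.5 ⇒ o* = 1.5/0.5 = 3.
From the budget, 6·a = 90 − 4·3 = 78, so a* = 13.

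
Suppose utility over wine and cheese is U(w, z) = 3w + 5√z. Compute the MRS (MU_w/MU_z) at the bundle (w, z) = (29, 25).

MRS = 6

MU_w = 3, MU_z = 5/(2√z).
MRS = 3 ÷ (5/(2√z)).
At (29, 25): MRS = 6.
The indifference curve has slope −6 at this bundle.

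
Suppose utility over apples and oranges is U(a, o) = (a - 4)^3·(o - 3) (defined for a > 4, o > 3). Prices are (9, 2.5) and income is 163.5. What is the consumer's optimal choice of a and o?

MU_a = 3·(a−4)^2·(o−3), MU_o = (a−4)^3.
MRS = (3/1)·(o−3)/(a−4).
Tangency: set MRS = p_a/p_o = 9/2.5 = 3.6.
So (3/1)·(o − 3)/(a − 4) = 3.6, i.e. (o − 3) = 1.2·(a − 4).
Rewrite the budget in excess-of-subsistence terms: 9·(a − 4) + 2.5·(o − 3) = 163.5 − 9·4 − 2.5·3 = 120.
Substituting, 12·(a − 4) = 120, so a − 4 = 10 and a* = 14.
Then o − 3 = 1.2·10 = 12, so o* = 15.

a* = 14, o* = 15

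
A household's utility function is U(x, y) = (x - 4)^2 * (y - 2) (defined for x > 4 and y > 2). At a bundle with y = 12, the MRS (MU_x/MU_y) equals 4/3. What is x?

x = 19

MU_x = 2·(x−4)·(y−2), MU_y = (x−4)^2.
MRS = (2/1)·(y−2)/(x−4).
Substitute y = 12: MRS = 20/(x − 4). Setting this equal to 4/3 gives x − 4 = 20/(4/3) = 15, so x = 19.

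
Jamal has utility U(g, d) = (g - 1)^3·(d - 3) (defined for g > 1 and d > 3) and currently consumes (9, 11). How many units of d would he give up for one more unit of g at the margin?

MU_g = 3·(g−1)^2·(d−3), MU_d = (g−1)^3.
MRS = (3/1)·(d−3)/(g−1).
At (9, 11): MRS = 3.
So at (9, 11) the consumer would give up 3 units of d for one more unit of g.

MRS = 3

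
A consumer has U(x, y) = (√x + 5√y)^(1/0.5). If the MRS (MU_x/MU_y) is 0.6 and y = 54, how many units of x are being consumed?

x = 6

For CES with ρ = 0.5, MRS = (1/5)·√(y/x).
Setting (1/5)·√(54/x) = 0.6 gives √(54/x) = 3, so 54/x = 9 and x = 6.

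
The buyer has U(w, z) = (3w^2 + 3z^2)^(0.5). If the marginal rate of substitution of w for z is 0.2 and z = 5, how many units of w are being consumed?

For CES with ρ = 2, MRS = (z/w)^(-1).
Setting (5/w)^(-1) = 0.2 gives 5/w = 5 and w = 1.

w = 1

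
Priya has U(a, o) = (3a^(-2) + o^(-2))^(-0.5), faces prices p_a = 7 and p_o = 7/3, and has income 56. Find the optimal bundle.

a* = 6, o* = 6

For CES with ρ = -2, MRS = (3/1)·(o/a)^3.
Tangency: set MRS = p_a/p_o = 7/(7/3) = 3.
So (o/a)^3 = 1; taking the cube root, o/a = 1, i.e. o = a.
Substitute into the budget 7·a + (7/3)·o = 56: (28/3)·a = 56, so a* = 6 and o* = 6.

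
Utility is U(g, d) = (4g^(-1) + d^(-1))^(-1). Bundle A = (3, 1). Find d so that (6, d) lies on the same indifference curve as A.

U depends on (g, d) only through S = 4g^(-1) + d^(-1), so equal utility means equal S. At (3, 1): S = 7/3.
With g = 6: 4·6^(-1) = 2/3, so d^(-1) = 7/3 − 2/3 = 5/3.
Hence d = 1/(5/3) = 0.6.
Check: U(6, 0.6) = 0.4286.

d = 0.6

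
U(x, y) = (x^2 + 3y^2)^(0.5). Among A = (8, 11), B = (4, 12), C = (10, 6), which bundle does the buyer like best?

Bundle B

Evaluate utility at each bundle:
U(A) = 20.664.
U(B) = 21.166.
U(C) = 14.422.
Highest utility is B, so B ≻ A ≻ C.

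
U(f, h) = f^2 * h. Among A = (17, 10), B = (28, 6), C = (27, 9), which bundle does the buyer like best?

Bundle C

Evaluate utility at each bundle:
U(A) = 2890.
U(B) = 4704.
U(C) = 6561.
Highest utility is C, so C ≻ B ≻ A.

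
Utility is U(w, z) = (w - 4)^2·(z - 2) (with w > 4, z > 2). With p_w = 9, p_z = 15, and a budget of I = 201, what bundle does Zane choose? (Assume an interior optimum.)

MU_w = 2·(w−4)·(z−2), MU_z = (w−4)^2.
MRS = (2/1)·(z−2)/(w−4).
Tangency: set MRS = p_w/p_z = 9/15 = 0.6.
So (2/1)·(z − 2)/(w − 4) = 0.6, i.e. (z − 2) = 0.3·(w − 4).
Rewrite the budget in excess-of-subsistence terms: 9·(w − 4) + 15·(z − 2) = 201 − 9·4 − 15·2 = 135.
Substituting, 13.5·(w − 4) = 135, so w − 4 = 10 and w* = 14.
Then z − 2 = 0.3·10 = 3, so z* = 5.

w* = 14, z* = 5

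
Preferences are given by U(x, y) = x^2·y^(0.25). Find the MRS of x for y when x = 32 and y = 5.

MRS = 1.25

MU_x = 2·x·y^(0.25) and MU_y = 0.25·x^2·y^(-0.75).
MRS = MU_x/MU_y = (8)·y/x.
At (32, 5): MRS = 1.25.
So at (32, 5) the consumer would give up 1.25 units of y for one more unit of x.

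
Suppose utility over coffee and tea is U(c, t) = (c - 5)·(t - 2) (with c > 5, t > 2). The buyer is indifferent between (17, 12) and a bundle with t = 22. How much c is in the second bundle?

U(17, 12) = 120.
Set U(c, 22) = 120 and solve.
With t = 22: (22 − 2) = 20, so (c − 5) = 120/20 = 6.
So c = 5 + 6 = 11.
Check: U(11, 22) = 120.

c = 11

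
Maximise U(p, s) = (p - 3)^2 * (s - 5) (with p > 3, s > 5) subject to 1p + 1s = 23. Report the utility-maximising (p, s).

MU_p = 2·(p−3)·(s−5), MU_s = (p−3)^2.
MRS = (2/1)·(s−5)/(p−3).
Tangency: set MRS = p_p/p_s = 1/1 = 1.
So (2/1)·(s − 5)/(p − 3) = 1, i.e. (s − 5) = 0.5·(p − 3).
Rewrite the budget in excess-of-subsistence terms: 1·(p − 3) + 1·(s − 5) = 23 − 1·3 − 1·5 = 15.
Substituting, 1.5·(p − 3) = 15, so p − 3 = 10 and p* = 13.
Then s − 5 = 0.5·10 = 5, so s* = 10.

p* = 13, s* = 10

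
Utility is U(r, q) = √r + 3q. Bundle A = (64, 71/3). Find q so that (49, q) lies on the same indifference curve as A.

U(64, 71/3) = 79.
Set U(49, q) = 79 and solve.
With r = 49: √49 = 7, so 3q = 79 − 7 = 72 and q = 24.
Check: U(49, 24) = 79.

q = 24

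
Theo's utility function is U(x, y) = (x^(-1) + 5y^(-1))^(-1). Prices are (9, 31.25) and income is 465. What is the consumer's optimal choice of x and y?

For CES with ρ = -1, MRS = (1/5)·(y/x)^2.
Tangency: set MRS = p_x/p_y = 9/31.25 = 36/125.
So (y/x)^2 = 36/25; taking the square root, y/x = 1.2, i.e. y = 1.2·x.
Substitute into the budget 9·x + 31.25·y = 465: 46.5·x = 465, so x* = 10 and y* = 1.2·10 = 12.

x* = 10, y* = 12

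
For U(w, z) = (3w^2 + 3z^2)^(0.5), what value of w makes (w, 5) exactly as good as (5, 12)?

U depends on (w, z) only through S = 3w^2 + 3z^2, so equal utility means equal S. At (5, 12): S = 507.
With z = 5: 3·5^2 = 75, so 3w^2 = 507 − 75 = 432, i.e. w^2 = 144.
Hence w = √144 = 12.
Check: U(12, 5) = 22.5167.

w = 12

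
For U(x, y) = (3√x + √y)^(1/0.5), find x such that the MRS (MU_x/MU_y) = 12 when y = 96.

x = 6

For CES with ρ = 0.5, MRS = (3/1)·√(y/x).
Setting (3/1)·√(96/x) = 12 gives √(96/x) = 4, so 96/x = 16 and x = 6.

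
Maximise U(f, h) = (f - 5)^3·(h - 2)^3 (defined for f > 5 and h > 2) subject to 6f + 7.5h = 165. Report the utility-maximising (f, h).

f* = 15, h* = 10

MU_f = 3·(f−5)^2·(h−2)^3, MU_h = 3·(f−5)^3·(h−2)^2.
MRS = (h−2)/(f−5).
Tangency: set MRS = p_f/p_h = 6/7.5 = 0.8.
So (h − 2)/(f − 5) = 0.8, i.e. (h − 2) = 0.8·(f − 5).
Rewrite the budget in excess-of-subsistence terms: 6·(f − 5) + 7.5·(h − 2) = 165 − 6·5 − 7.5·2 = 120.
Substituting, 12·(f − 5) = 120, so f − 5 = 10 and f* = 15.
Then h − 2 = 0.8·10 = 8, so h* = 10.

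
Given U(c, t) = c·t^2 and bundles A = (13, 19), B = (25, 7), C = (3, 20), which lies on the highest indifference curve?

Bundle A

Evaluate utility at each bundle:
U(A) = 4693.
U(B) = 1225.
U(C) = 1200.
Highest utility is A, so A ≻ B ≻ C.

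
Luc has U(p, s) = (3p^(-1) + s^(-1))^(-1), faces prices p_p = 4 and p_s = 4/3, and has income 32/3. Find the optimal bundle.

p* = 2, s* = 2

For CES with ρ = -1, MRS = (3/1)·(s/p)^2.
Tangency: set MRS = p_p/p_s = 4/(4/3) = 3.
So (s/p)^2 = 1; taking the square root, s/p = 1, i.e. s = p.
Substitute into the budget 4·p + (4/3)·s = 32/3: (16/3)·p = 32/3, so p* = 2 and s* = 2.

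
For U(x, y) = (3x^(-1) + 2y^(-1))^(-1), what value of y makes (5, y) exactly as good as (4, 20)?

y = 8

U depends on (x, y) only through S = 3x^(-1) + 2y^(-1), so equal utility means equal S. At (4, 20): S = 0.85.
With x = 5: 3·5^(-1) = 0.6, so 2y^(-1) = 0.85 − 0.6 = 0.25, i.e. y^(-1) = 0.125.
Hence y = 1/0.125 = 8.
Check: U(5, 8) = 1.1765.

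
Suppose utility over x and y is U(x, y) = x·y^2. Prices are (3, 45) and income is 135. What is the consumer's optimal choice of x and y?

MU_x = y^2 and MU_y = 2·x·y.
MRS = MU_x/MU_y = (1/2)·y/x.
Tangency: set MRS = p_x/p_y = 3/45 = 1/15.
So (1/2)·y/x = 1/15, i.e. y = (2/15)·x.
Substitute into the budget 3·x + 45·y = 135: 9·x = 135, so x* = 15.
Then y* = (2/15)·15 = 2.

x* = 15, y* = 2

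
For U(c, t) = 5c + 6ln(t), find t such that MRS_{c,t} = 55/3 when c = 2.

t = 22

MU_c = 5, MU_t = 6/t.
MRS = 5 ÷ (6/t).
MRS depends only on t: (5/6)·t = 55/3 ⇒ t = (55/3)/(5/6) = 22.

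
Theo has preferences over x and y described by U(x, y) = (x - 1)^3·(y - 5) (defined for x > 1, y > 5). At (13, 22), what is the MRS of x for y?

MU_x = 3·(x−1)^2·(y−5), MU_y = (x−1)^3.
MRS = (3/1)·(y−5)/(x−1).
At (13, 22): MRS = 4.25.
That is, one extra unit of x is worth 4.25 units of y at the margin.

MRS = 4.25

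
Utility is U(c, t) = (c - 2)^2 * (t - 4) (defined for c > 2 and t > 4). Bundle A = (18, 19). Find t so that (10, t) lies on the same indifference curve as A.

U(18, 19) = 3840.
Set U(10, t) = 3840 and solve.
With c = 10: (10 − 2)^2 = 64, so (t − 4) = 3840/64 = 60.
So t = 4 + 60 = 64.
Check: U(10, 64) = 3840.

t = 64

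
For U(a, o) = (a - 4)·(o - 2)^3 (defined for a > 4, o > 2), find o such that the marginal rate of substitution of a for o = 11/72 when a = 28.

o = 13

MU_a = (o−2)^3, MU_o = 3·(a−4)·(o−2)^2.
MRS = (1/3)·(o−2)/(a−4).
Substitute a = 28: MRS = (o − 2)/72. Setting this equal to 11/72 gives o − 2 = (11/72)·72 = 11, so o = 13.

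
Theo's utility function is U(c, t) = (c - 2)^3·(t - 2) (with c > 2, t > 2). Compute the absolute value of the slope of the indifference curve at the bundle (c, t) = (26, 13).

MU_c = 3·(c−2)^2·(t−2), MU_t = (c−2)^3.
MRS = (3/1)·(t−2)/(c−2).
At (26, 13): MRS = 1.375.
The indifference curve has slope −1.375 at this bundle.

MRS = 1.375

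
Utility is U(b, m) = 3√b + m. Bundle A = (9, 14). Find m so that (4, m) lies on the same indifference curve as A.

m = 17

U(9, 14) = 23.
Set U(4, m) = 23 and solve.
With b = 4: √4 = 2, so m = 23 − 3·2 = 17.
Check: U(4, 17) = 23.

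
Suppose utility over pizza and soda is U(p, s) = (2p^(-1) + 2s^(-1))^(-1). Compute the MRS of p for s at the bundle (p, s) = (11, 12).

For CES with ρ = -1, MRS = (s/p)^2.
At (11, 12): MRS = 144/121.
The indifference curve has slope −144/121 at this bundle.

MRS = 144/121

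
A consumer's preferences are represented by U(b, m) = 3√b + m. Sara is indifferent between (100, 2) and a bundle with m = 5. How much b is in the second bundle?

b = 81

U(100, 2) = 32.
Set U(b, 5) = 32 and solve.
With m = 5: 3√b = 32 − 5 = 27, so √b = 9 and b = 81.
Check: U(81, 5) = 32.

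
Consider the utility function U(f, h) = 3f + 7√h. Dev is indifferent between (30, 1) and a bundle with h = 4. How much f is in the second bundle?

f = 83/3

U(30, 1) = 97.
Set U(f, 4) = 97 and solve.
With h = 4: √4 = 2, so 3f = 97 − 7·2 = 83 and f = 83/3.
Check: U(83/3, 4) = 97.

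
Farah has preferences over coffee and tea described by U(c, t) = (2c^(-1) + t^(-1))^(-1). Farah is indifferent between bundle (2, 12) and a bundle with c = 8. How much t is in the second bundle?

t = 1.2

U depends on (c, t) only through S = 2c^(-1) + t^(-1), so equal utility means equal S. At (2, 12): S = 13/12.
With c = 8: 2·8^(-1) = 0.25, so t^(-1) = 13/12 − 0.25 = 5/6.
Hence t = 1/(5/6) = 1.2.
Check: U(8, 1.2) = 0.9231.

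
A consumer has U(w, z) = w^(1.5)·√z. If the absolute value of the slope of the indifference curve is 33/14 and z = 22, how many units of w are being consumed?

w = 28

MU_w = 1.5·√w·√z and MU_z = 0.5·w^(1.5)·z^(-0.5).
MRS = MU_w/MU_z = (3)·z/w.
Substitute z = 22: MRS = 66/w. Setting 66/w = 33/14 gives w = 66/(33/14) = 28.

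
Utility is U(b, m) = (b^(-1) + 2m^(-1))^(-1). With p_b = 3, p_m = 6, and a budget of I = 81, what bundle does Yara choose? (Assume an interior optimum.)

b* = 9, m* = 9

For CES with ρ = -1, MRS = (1/2)·(m/b)^2.
Tangency: set MRS = p_b/p_m = 3/6 = 0.5.
So (m/b)^2 = 1; taking the square root, m/b = 1, i.e. m = b.
Substitute into the budget 3·b + 6·m = 81: 9·b = 81, so b* = 9 and m* = 9.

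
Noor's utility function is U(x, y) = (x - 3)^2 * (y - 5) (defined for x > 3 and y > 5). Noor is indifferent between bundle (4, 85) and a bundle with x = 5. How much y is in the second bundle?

y = 25

U(4, 85) = 80.
Set U(5, y) = 80 and solve.
With x = 5: (5 − 3)^2 = 4, so (y − 5) = 80/4 = 20.
So y = 5 + 20 = 25.
Check: U(5, 25) = 80.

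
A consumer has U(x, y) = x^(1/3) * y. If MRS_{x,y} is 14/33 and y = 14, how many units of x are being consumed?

x = 11

MU_x = 1/3·x^(-2/3)·y and MU_y = x^(1/3).
MRS = MU_x/MU_y = (1/3)·y/x.
Substitute y = 14: MRS = (14/3)/x. Setting (14/3)/x = 14/33 gives x = (14/3)/(14/33) = 11.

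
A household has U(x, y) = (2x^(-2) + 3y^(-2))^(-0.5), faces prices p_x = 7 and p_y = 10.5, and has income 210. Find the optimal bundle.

x* = 12, y* = 12

For CES with ρ = -2, MRS = (2/3)·(y/x)^3.
Tangency: set MRS = p_x/p_y = 7/10.5 = 2/3.
So (y/x)^3 = 1; taking the cube root, y/x = 1, i.e. y = x.
Substitute into the budget 7·x + 10.5·y = 210: 17.5·x = 210, so x* = 12 and y* = 12.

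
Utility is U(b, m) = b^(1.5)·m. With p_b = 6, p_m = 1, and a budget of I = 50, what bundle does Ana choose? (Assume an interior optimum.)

MU_b = 1.5·√b·m and MU_m = b^(1.5).
MRS = MU_b/MU_m = (1.5)·m/b.
Tangency: set MRS = p_b/p_m = 6/1 = 6.
So (1.5)·m/b = 6, i.e. m = 4·b.
Substitute into the budget 6·b + 1·m = 50: 10·b = 50, so b* = 5.
Then m* = 4·5 = 20.

b* = 5, m* = 20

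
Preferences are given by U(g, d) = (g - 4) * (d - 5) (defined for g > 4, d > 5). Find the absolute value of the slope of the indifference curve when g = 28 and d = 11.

MRS = 0.25

MU_g = (d−5), MU_d = (g−4).
MRS = (d−5)/(g−4).
At (28, 11): MRS = 0.25.
The indifference curve has slope −0.25 at this bundle.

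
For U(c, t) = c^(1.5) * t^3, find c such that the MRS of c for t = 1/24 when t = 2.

c = 24

MU_c = 1.5·√c·t^3 and MU_t = 3·c^(1.5)·t^2.
MRS = MU_c/MU_t = (0.5)·t/c.
Substitute t = 2: MRS = 1/c. Setting 1/c = 1/24 gives c = 1/(1/24) = 24.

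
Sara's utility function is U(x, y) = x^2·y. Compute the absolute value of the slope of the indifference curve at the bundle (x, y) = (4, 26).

MU_x = 2·x·y and MU_y = x^2.
MRS = MU_x/MU_y = (2/1)·y/x.
At (4, 26): MRS = 13.
The indifference curve has slope −13 at this bundle.

MRS = 13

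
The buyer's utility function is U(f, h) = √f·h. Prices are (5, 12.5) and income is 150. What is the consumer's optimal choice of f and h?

f* = 10, h* = 8

MU_f = 0.5·f^(-0.5)·h and MU_h = √f.
MRS = MU_f/MU_h = (0.5)·h/f.
Tangency: set MRS = p_f/p_h = 5/12.5 = 0.4.
So (0.5)·h/f = 0.4, i.e. h = 0.8·f.
Substitute into the budget 5·f + 12.5·h = 150: 15·f = 150, so f* = 10.
Then h* = 0.8·10 = 8.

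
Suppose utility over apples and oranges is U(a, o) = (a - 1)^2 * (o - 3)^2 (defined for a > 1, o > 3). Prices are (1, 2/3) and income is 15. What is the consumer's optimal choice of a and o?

a* = 7, o* = 12

MU_a = 2·(a−1)·(o−3)^2, MU_o = 2·(a−1)^2·(o−3).
MRS = (o−3)/(a−1).
Tangency: set MRS = p_a/p_o = 1/(2/3) = 1.5.
So (o − 3)/(a − 1) = 1.5, i.e. (o − 3) = 1.5·(a − 1).
Rewrite the budget in excess-of-subsistence terms: 1·(a − 1) + (2/3)·(o − 3) = 15 − 1·1 − (2/3)·3 = 12.
Substituting, 2·(a − 1) = 12, so a − 1 = 6 and a* = 7.
Then o − 3 = 1.5·6 = 9, so o* = 12.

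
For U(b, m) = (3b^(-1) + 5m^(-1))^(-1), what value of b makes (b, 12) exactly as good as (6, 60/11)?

U depends on (b, m) only through S = 3b^(-1) + 5m^(-1), so equal utility means equal S. At (6, 60/11): S = 17/12.
With m = 12: 5·12^(-1) = 5/12, so 3b^(-1) = 17/12 − 5/12 = 1, i.e. b^(-1) = 1/3.
Hence b = 1/(1/3) = 3.
Check: U(3, 12) = 0.7059.

b = 3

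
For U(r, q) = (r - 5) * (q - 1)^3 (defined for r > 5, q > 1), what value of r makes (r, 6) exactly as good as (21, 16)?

U(21, 16) = 54000.
Set U(r, 6) = 54000 and solve.
With q = 6: (6 − 1)^3 = 125, so (r − 5) = 54000/125 = 432.
So r = 5 + 432 = 437.
Check: U(437, 6) = 54000.

r = 437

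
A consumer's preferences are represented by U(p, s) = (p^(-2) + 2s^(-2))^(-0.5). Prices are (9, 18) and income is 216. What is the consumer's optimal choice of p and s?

p* = 8, s* = 8

For CES with ρ = -2, MRS = (1/2)·(s/p)^3.
Tangency: set MRS = p_p/p_s = 9/18 = 0.5.
So (s/p)^3 = 1; taking the cube root, s/p = 1, i.e. s = p.
Substitute into the budget 9·p + 18·s = 216: 27·p = 216, so p* = 8 and s* = 8.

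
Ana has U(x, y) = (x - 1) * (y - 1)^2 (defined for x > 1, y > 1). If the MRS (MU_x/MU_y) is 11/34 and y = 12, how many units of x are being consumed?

MU_x = (y−1)^2, MU_y = 2·(x−1)·(y−1).
MRS = (1/2)·(y−1)/(x−1).
Substitute y = 12: MRS = 5.5/(x − 1). Setting this equal to 11/34 gives x − 1 = 5.5/(11/34) = 17, so x = 18.

x = 18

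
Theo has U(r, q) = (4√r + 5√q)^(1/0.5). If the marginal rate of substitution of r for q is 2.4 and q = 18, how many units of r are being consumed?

r = 2

For CES with ρ = 0.5, MRS = (4/5)·√(q/r).
Setting (4/5)·√(18/r) = 2.4 gives √(18/r) = 3, so 18/r = 9 and r = 2.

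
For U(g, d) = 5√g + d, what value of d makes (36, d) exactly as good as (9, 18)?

d = 3

U(9, 18) = 33.
Set U(36, d) = 33 and solve.
With g = 36: √36 = 6, so d = 33 − 5·6 = 3.
Check: U(36, 3) = 33.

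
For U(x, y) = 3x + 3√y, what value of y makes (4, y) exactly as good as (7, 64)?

U(7, 64) = 45.
Set U(4, y) = 45 and solve.
With x = 4: 3√y = 45 − 3·4 = 33, so √y = 11 and y = 121.
Check: U(4, 121) = 45.

y = 121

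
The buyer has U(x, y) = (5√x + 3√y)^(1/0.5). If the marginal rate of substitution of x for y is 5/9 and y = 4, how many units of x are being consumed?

x = 36

For CES with ρ = 0.5, MRS = (5/3)·√(y/x).
Setting (5/3)·√(4/x) = 5/9 gives √(4/x) = 1/3, so 4/x = 1/9 and x = 36.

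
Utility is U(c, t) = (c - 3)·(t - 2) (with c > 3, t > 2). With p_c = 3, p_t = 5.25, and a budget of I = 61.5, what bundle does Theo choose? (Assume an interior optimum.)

c* = 10, t* = 6

MU_c = (t−2), MU_t = (c−3).
MRS = (t−2)/(c−3).
Tangency: set MRS = p_c/p_t = 3/5.25 = 4/7.
So (t − 2)/(c − 3) = 4/7, i.e. (t − 2) = (4/7)·(c − 3).
Rewrite the budget in excess-of-subsistence terms: 3·(c − 3) + 5.25·(t − 2) = 61.5 − 3·3 − 5.25·2 = 42.
Substituting, 6·(c − 3) = 42, so c − 3 = 7 and c* = 10.
Then t − 2 = (4/7)·7 = 4, so t* = 6.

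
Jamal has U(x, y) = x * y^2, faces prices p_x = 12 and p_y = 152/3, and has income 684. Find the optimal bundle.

MU_x = y^2 and MU_y = 2·x·y.
MRS = MU_x/MU_y = (1/2)·y/x.
Tangency: set MRS = p_x/p_y = 12/(152/3) = 9/38.
So (1/2)·y/x = 9/38, i.e. y = (9/19)·x.
Substitute into the budget 12·x + (152/3)·y = 684: 36·x = 684, so x* = 19.
Then y* = (9/19)·19 = 9.

x* = 19, y* = 9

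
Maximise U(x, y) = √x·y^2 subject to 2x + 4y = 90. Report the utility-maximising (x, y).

MU_x = 0.5·x^(-0.5)·y^2 and MU_y = 2·√x·y.
MRS = MU_x/MU_y = (0.25)·y/x.
Tangency: set MRS = p_x/p_y = 2/4 = 0.5.
So (0.25)·y/x = 0.5, i.e. y = 2·x.
Substitute into the budget 2·x + 4·y = 90: 10·x = 90, so x* = 9.
Then y* = 2·9 = 18.

x* = 9, y* = 18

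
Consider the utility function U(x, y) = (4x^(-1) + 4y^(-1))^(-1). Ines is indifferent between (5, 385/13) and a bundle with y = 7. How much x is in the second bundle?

U depends on (x, y) only through S = 4x^(-1) + 4y^(-1), so equal utility means equal S. At (5, 385/13): S = 72/77.
With y = 7: 4·7^(-1) = 4/7, so 4x^(-1) = 72/77 − 4/7 = 4/11, i.e. x^(-1) = 1/11.
Hence x = 1/(1/11) = 11.
Check: U(11, 7) = 1.0694.

x = 11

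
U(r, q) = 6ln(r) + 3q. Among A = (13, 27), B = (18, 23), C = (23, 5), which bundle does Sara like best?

Bundle A

Evaluate utility at each bundle:
U(A) = 96.390.
U(B) = 86.342.
U(C) = 33.813.
Highest utility is A, so A ≻ B ≻ C.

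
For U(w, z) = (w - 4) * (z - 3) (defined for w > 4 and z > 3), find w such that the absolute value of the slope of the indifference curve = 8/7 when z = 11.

MU_w = (z−3), MU_z = (w−4).
MRS = (z−3)/(w−4).
Substitute z = 11: MRS = 8/(w − 4). Setting this equal to 8/7 gives w − 4 = 8/(8/7) = 7, so w = 11.

w = 11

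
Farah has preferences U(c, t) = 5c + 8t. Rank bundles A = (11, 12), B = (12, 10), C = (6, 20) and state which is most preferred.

Bundle C

Evaluate utility at each bundle:
U(A) = 151.
U(B) = 140.
U(C) = 190.
Highest utility is C, so C ≻ A ≻ B.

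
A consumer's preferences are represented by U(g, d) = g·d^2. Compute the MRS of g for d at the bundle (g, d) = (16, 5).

MU_g = d^2 and MU_d = 2·g·d.
MRS = MU_g/MU_d = (1/2)·d/g.
At (16, 5): MRS = 5/32.
So at (16, 5) the consumer would give up 5/32 units of d for one more unit of g.

MRS = 5/32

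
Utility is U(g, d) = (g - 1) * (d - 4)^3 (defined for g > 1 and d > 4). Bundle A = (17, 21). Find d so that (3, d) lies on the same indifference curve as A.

U(17, 21) = 78608.
Set U(3, d) = 78608 and solve.
With g = 3: (3 − 1) = 2, so (d − 4)^3 = 78608/2 = 39304.
Taking the cube root (with d > 4): d − 4 = 34, so d = 38.
Check: U(3, 38) = 78608.

d = 38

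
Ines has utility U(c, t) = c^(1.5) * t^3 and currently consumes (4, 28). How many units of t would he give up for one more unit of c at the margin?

MU_c = 1.5·√c·t^3 and MU_t = 3·c^(1.5)·t^2.
MRS = MU_c/MU_t = (0.5)·t/c.
At (4, 28): MRS = 3.5.
So at (4, 28) the consumer would give up 3.5 units of t for one more unit of c.

MRS = 3.5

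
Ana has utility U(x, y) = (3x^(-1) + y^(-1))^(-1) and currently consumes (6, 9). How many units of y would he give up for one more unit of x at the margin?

MRS = 6.75

For CES with ρ = -1, MRS = (3/1)·(y/x)^2.
At (6, 9): MRS = 6.75.
So at (6, 9) the consumer would give up 6.75 units of y for one more unit of x.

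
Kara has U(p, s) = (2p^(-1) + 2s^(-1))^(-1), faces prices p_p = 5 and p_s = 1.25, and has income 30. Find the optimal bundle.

For CES with ρ = -1, MRS = (s/p)^2.
Tangency: set MRS = p_p/p_s = 5/1.25 = 4.
So (s/p)^2 = 4; taking the square root, s/p = 2, i.e. s = 2·p.
Substitute into the budget 5·p + 1.25·s = 30: 7.5·p = 30, so p* = 4 and s* = 2·4 = 8.

p* = 4, s* = 8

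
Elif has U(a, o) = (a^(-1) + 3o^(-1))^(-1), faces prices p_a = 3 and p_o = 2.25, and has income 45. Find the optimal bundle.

a* = 6, o* = 12

For CES with ρ = -1, MRS = (1/3)·(o/a)^2.
Tangency: set MRS = p_a/p_o = 3/2.25 = 4/3.
So (o/a)^2 = 4; taking the square root, o/a = 2, i.e. o = 2·a.
Substitute into the budget 3·a + 2.25·o = 45: 7.5·a = 45, so a* = 6 and o* = 2·6 = 12.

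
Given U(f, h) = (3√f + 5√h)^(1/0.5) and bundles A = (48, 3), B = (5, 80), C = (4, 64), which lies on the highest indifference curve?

Evaluate utility at each bundle:
U(A) = 867.000.
U(B) = 2645.000.
U(C) = 2116.000.
Highest utility is B, so B ≻ C ≻ A.

Bundle B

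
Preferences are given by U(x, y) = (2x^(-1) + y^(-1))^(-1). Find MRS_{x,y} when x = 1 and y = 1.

MRS = 2

For CES with ρ = -1, MRS = (2/1)·(y/x)^2.
At (1, 1): MRS = 2.
The indifference curve has slope −2 at this bundle.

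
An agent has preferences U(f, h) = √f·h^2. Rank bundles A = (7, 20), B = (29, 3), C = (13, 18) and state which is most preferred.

Evaluate utility at each bundle:
U(A) = 1058.301.
U(B) = 48.466.
U(C) = 1168.199.
Highest utility is C, so C ≻ A ≻ B.

Bundle C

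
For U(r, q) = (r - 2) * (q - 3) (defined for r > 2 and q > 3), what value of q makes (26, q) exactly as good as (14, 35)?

U(14, 35) = 384.
Set U(26, q) = 384 and solve.
With r = 26: (26 − 2) = 24, so (q − 3) = 384/24 = 16.
So q = 3 + 16 = 19.
Check: U(26, 19) = 384.

q = 19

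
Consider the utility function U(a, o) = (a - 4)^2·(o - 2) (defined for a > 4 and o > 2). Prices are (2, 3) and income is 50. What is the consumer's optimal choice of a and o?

a* = 16, o* = 6

MU_a = 2·(a−4)·(o−2), MU_o = (a−4)^2.
MRS = (2/1)·(o−2)/(a−4).
Tangency: set MRS = p_a/p_o = 2/3.
So (2/1)·(o − 2)/(a − 4) = 2/3, i.e. (o − 2) = (1/3)·(a − 4).
Rewrite the budget in excess-of-subsistence terms: 2·(a − 4) + 3·(o − 2) = 50 − 2·4 − 3·2 = 36.
Substituting, 3·(a − 4) = 36, so a − 4 = 12 and a* = 16.
Then o − 2 = (1/3)·12 = 4, so o* = 6.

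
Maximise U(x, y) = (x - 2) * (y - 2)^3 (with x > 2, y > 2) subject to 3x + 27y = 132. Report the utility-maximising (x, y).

MU_x = (y−2)^3, MU_y = 3·(x−2)·(y−2)^2.
MRS = (1/3)·(y−2)/(x−2).
Tangency: set MRS = p_x/p_y = 3/27 = 1/9.
So (1/3)·(y − 2)/(x − 2) = 1/9, i.e. (y − 2) = (1/3)·(x − 2).
Rewrite the budget in excess-of-subsistence terms: 3·(x − 2) + 27·(y − 2) = 132 − 3·2 − 27·2 = 72.
Substituting, 12·(x − 2) = 72, so x − 2 = 6 and x* = 8.
Then y − 2 = (1/3)·6 = 2, so y* = 4.

x* = 8, y* = 4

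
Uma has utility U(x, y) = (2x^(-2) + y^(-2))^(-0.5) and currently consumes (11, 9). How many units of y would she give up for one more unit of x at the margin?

MRS = 1458/1331

For CES with ρ = -2, MRS = (2/1)·(y/x)^3.
At (11, 9): MRS = 1458/1331.
The indifference curve has slope −1458/1331 at this bundle.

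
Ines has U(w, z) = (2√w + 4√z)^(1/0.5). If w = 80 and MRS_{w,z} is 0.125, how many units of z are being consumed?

For CES with ρ = 0.5, MRS = (2/4)·√(z/w).
Setting (2/4)·√(z/80) = 0.125 gives √(z/80) = 0.25, so z/80 = 1/16 and z = 5.

z = 5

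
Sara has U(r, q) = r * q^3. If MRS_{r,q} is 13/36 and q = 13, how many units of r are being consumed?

r = 12

MU_r = q^3 and MU_q = 3·r·q^2.
MRS = MU_r/MU_q = (1/3)·q/r.
Substitute q = 13: MRS = (13/3)/r. Setting (13/3)/r = 13/36 gives r = (13/3)/(13/36) = 12.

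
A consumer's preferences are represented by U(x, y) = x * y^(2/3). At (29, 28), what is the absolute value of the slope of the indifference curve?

MU_x = y^(2/3) and MU_y = 2/3·x·y^(-1/3).
MRS = MU_x/MU_y = (1.5)·y/x.
At (29, 28): MRS = 42/29.
The indifference curve has slope −42/29 at this bundle.

MRS = 42/29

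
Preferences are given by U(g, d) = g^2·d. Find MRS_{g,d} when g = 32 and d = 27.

MU_g = 2·g·d and MU_d = g^2.
MRS = MU_g/MU_d = (2/1)·d/g.
At (32, 27): MRS = 27/16.
That is, one extra unit of g is worth 27/16 units of d at the margin.

MRS = 27/16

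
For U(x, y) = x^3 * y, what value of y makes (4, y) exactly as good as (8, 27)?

y = 216

U(8, 27) = 13824.
Set U(4, y) = 13824 and solve.
With x = 4: 4^3 = 64, so y = 13824/64 = 216.
Check: U(4, 216) = 13824.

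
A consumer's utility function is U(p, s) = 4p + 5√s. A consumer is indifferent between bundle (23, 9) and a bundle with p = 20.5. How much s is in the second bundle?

U(23, 9) = 107.
Set U(20.5, s) = 107 and solve.
With p = 20.5: 5√s = 107 − 4·20.5 = 25, so √s = 5 and s = 25.
Check: U(20.5, 25) = 107.

s = 25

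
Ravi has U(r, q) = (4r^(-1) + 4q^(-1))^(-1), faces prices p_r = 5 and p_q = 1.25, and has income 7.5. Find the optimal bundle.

For CES with ρ = -1, MRS = (q/r)^2.
Tangency: set MRS = p_r/p_q = 5/1.25 = 4.
So (q/r)^2 = 4; taking the square root, q/r = 2, i.e. q = 2·r.
Substitute into the budget 5·r + 1.25·q = 7.5: 7.5·r = 7.5, so r* = 1 and q* = 2·1 = 2.

r* = 1, q* = 2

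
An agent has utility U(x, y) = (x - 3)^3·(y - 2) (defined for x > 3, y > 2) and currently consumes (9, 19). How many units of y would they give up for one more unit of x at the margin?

MU_x = 3·(x−3)^2·(y−2), MU_y = (x−3)^3.
MRS = (3/1)·(y−2)/(x−3).
At (9, 19): MRS = 8.5.
That is, one extra unit of x is worth 8.5 units of y at the margin.

MRS = 8.5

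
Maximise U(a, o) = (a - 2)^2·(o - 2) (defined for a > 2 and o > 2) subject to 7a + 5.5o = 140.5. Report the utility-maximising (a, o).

a* = 13, o* = 9

MU_a = 2·(a−2)·(o−2), MU_o = (a−2)^2.
MRS = (2/1)·(o−2)/(a−2).
Tangency: set MRS = p_a/p_o = 7/5.5 = 14/11.
So (2/1)·(o − 2)/(a − 2) = 14/11, i.e. (o − 2) = (7/11)·(a − 2).
Rewrite the budget in excess-of-subsistence terms: 7·(a − 2) + 5.5·(o − 2) = 140.5 − 7·2 − 5.5·2 = 115.5.
Substituting, 10.5·(a − 2) = 115.5, so a − 2 = 11 and a* = 13.
Then o − 2 = (7/11)·11 = 7, so o* = 9.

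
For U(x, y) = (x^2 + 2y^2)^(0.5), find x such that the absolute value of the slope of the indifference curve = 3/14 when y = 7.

For CES with ρ = 2, MRS = (1/2)·(y/x)^(-1).
Setting (1/2)·(7/x)^(-1) = 3/14 gives (7/x)^(-1) = 3/7, so 7/x = 7/3 and x = 3.

x = 3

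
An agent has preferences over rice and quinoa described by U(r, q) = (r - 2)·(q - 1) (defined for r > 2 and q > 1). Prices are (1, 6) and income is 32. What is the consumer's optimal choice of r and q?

MU_r = (q−1), MU_q = (r−2).
MRS = (q−1)/(r−2).
Tangency: set MRS = p_r/p_q = 1/6.
So (q − 1)/(r − 2) = 1/6, i.e. (q − 1) = (1/6)·(r − 2).
Rewrite the budget in excess-of-subsistence terms: 1·(r − 2) + 6·(q − 1) = 32 − 1·2 − 6·1 = 24.
Substituting, 2·(r − 2) = 24, so r − 2 = 12 and r* = 14.
Then q − 1 = (1/6)·12 = 2, so q* = 3.

r* = 14, q* = 3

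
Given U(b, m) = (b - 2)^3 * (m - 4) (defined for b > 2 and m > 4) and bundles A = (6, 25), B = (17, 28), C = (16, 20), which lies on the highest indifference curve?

Evaluate utility at each bundle:
U(A) = 1344.
U(B) = 81000.
U(C) = 43904.
Highest utility is B, so B ≻ C ≻ A.

Bundle B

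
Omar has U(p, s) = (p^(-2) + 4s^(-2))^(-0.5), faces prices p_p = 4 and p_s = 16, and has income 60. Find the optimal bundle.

p* = 3, s* = 3

For CES with ρ = -2, MRS = (1/4)·(s/p)^3.
Tangency: set MRS = p_p/p_s = 4/16 = 0.25.
So (s/p)^3 = 1; taking the cube root, s/p = 1, i.e. s = p.
Substitute into the budget 4·p + 16·s = 60: 20·p = 60, so p* = 3 and s* = 3.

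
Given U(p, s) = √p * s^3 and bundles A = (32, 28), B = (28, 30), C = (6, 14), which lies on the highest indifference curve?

Bundle B

Evaluate utility at each bundle:
U(A) = 124179.264.
U(B) = 142870.571.
U(C) = 6721.400.
Highest utility is B, so B ≻ A ≻ C.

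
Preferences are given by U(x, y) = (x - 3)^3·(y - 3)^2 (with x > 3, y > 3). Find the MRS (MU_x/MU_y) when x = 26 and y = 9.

MU_x = 3·(x−3)^2·(y−3)^2, MU_y = 2·(x−3)^3·(y−3).
MRS = (3/2)·(y−3)/(x−3).
At (26, 9): MRS = 9/23.
That is, one extra unit of x is worth 9/23 units of y at the margin.

MRS = 9/23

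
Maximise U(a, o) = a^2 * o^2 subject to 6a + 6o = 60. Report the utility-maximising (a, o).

MU_a = 2·a·o^2 and MU_o = 2·a^2·o.
MRS = MU_a/MU_o = o/a.
Tangency: set MRS = p_a/p_o = 6/6 = 1.
So o/a = 1, i.e. o = a.
Substitute into the budget 6·a + 6·o = 60: 12·a = 60, so a* = 5.
Then o* = 5.

a* = 5, o* = 5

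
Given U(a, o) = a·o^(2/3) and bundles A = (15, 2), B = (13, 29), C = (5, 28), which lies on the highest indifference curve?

Bundle B

Evaluate utility at each bundle:
U(A) = 23.811.
U(B) = 122.709.
U(C) = 46.104.
Highest utility is B, so B ≻ C ≻ A.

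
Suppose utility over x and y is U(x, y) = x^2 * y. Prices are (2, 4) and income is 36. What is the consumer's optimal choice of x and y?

x* = 12, y* = 3

MU_x = 2·x·y and MU_y = x^2.
MRS = MU_x/MU_y = (2/1)·y/x.
Tangency: set MRS = p_x/p_y = 2/4 = 0.5.
So (2/1)·y/x = 0.5, i.e. y = 0.25·x.
Substitute into the budget 2·x + 4·y = 36: 3·x = 36, so x* = 12.
Then y* = 0.25·12 = 3.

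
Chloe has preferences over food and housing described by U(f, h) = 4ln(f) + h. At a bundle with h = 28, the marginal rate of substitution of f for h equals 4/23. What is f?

f = 23

MU_f = 4/f, MU_h = 1.
MRS = 4/f ÷ 1.
MRS depends only on f: 4/f = 4/23 ⇒ f = 4/(4/23) = 23.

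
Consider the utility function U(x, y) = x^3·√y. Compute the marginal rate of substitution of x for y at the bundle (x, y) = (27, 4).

MU_x = 3·x^2·√y and MU_y = 0.5·x^3·y^(-0.5).
MRS = MU_x/MU_y = (6)·y/x.
At (27, 4): MRS = 8/9.
The indifference curve has slope −8/9 at this bundle.

MRS = 8/9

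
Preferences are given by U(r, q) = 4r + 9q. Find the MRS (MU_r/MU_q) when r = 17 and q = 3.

MRS = 4/9

MU_r = 4, MU_q = 9, so MRS = 4/9 at every bundle.
At (17, 3): MRS = 4/9.
That is, one extra unit of r is worth 4/9 units of q at the margin.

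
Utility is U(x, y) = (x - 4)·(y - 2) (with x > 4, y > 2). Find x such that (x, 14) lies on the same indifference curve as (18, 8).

U(18, 8) = 84.
Set U(x, 14) = 84 and solve.
With y = 14: (14 − 2) = 12, so (x − 4) = 84/12 = 7.
So x = 4 + 7 = 11.
Check: U(11, 14) = 84.

x = 11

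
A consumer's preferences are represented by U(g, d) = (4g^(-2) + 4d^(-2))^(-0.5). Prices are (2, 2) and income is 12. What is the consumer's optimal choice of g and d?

g* = 3, d* = 3

For CES with ρ = -2, MRS = (d/g)^3.
Tangency: set MRS = p_g/p_d = 2/2 = 1.
So (d/g)^3 = 1; taking the cube root, d/g = 1, i.e. d = g.
Substitute into the budget 2·g + 2·d = 12: 4·g = 12, so g* = 3 and d* = 3.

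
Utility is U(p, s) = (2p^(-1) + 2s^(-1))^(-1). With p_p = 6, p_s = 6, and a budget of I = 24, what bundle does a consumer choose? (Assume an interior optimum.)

For CES with ρ = -1, MRS = (s/p)^2.
Tangency: set MRS = p_p/p_s = 6/6 = 1.
So (s/p)^2 = 1; taking the square root, s/p = 1, i.e. s = p.
Substitute into the budget 6·p + 6·s = 24: 12·p = 24, so p* = 2 and s* = 2.

p* = 2, s* = 2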